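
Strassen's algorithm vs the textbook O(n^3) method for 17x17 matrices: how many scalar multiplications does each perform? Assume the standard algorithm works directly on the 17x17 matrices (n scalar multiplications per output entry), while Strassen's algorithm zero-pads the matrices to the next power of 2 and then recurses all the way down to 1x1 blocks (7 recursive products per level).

Matrix multiplication for 17x17 matrices:

Strassen's algorithm requires power-of-2 dimensions. Pad 17x17 to 32x32 (next power of 2).

Standard algorithm: 17^3 = 4913 multiplications
Strassen's algorithm: 7^(log2(32)) = 7^5 = 16807 multiplications
Difference: 4913 - 16807 = -11894 (Strassen uses MORE here due to padding overhead — for small or just-over-power-of-2 n, padding can outweigh the per-level savings)

Standard: 4913 multiplications (17^3). Strassen: 16807 multiplications (7^5, after padding to 32x32). Strassen reduces 8 recursive multiplications to 7 at each level.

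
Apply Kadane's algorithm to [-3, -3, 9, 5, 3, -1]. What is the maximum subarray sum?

Using Kadane's algorithm on [-3, -3, 9, 5, 3, -1]:

Scanning through the array:
Position 1 (value -3): max_ending_here = -3, max_so_far = -3
Position 2 (value 9): max_ending_here = 9, max_so_far = 9
Position 3 (value 5): max_ending_here = 14, max_so_far = 14
Position 4 (value 3): max_ending_here = 17, max_so_far = 17
Position 5 (value -1): max_ending_here = 16, max_so_far = 17

Maximum subarray: [9, 5, 3]
Maximum sum: 17

The maximum subarray is [9, 5, 3] with sum 17. This subarray runs from index 2 to index 4.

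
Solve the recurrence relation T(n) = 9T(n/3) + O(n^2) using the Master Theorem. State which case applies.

Master Theorem for T(n) = 9T(n/3) + O(n^2):

a = 9, b = 3, c = 2
log_b(a) = log_3(9) = 2.0000

Case 2: c = 2 = log_3(9) = 2.0000
T(n) = O(n^2 log n) = O(n^2 log n)

For T(n) = 9T(n/3) + O(n^2): log_3(9) = 2.0000. This is Case 2 of the Master Theorem (c = log_b(a), equal work at all levels), giving O(n^2 log n).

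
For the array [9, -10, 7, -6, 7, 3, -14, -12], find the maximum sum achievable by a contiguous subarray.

Using Kadane's algorithm on [9, -10, 7, -6, 7, 3, -14, -12]:

Scanning through the array:
Position 1 (value -10): max_ending_here = -1, max_so_far = 9
Position 2 (value 7): max_ending_here = 7, max_so_far = 9
Position 3 (value -6): max_ending_here = 1, max_so_far = 9
Position 4 (value 7): max_ending_here = 8, max_so_far = 9
Position 5 (value 3): max_ending_here = 11, max_so_far = 11
Position 6 (value -14): max_ending_here = -3, max_so_far = 11
Position 7 (value -12): max_ending_here = -12, max_so_far = 11

Maximum subarray: [7, -6, 7, 3]
Maximum sum: 11

The maximum subarray is [7, -6, 7, 3] with sum 11. This subarray runs from index 2 to index 5.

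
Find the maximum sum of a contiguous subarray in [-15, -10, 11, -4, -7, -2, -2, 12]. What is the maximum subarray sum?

Using Kadane's algorithm on [-15, -10, 11, -4, -7, -2, -2, 12]:

Scanning through the array:
Position 1 (value -10): max_ending_here = -10, max_so_far = -10
Position 2 (value 11): max_ending_here = 11, max_so_far = 11
Position 3 (value -4): max_ending_here = 7, max_so_far = 11
Position 4 (value -7): max_ending_here = 0, max_so_far = 11
Position 5 (value -2): max_ending_here = -2, max_so_far = 11
Position 6 (value -2): max_ending_here = -2, max_so_far = 11
Position 7 (value 12): max_ending_here = 12, max_so_far = 12

Maximum subarray: [12]
Maximum sum: 12

The maximum subarray is [12] with sum 12. This subarray runs from index 7 to index 7.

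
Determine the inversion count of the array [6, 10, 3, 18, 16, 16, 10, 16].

Finding inversions in [6, 10, 3, 18, 16, 16, 10, 16]:

(0, 2): arr[0]=6 > arr[2]=3
(1, 2): arr[1]=10 > arr[2]=3
(3, 4): arr[3]=18 > arr[4]=16
(3, 5): arr[3]=18 > arr[5]=16
(3, 6): arr[3]=18 > arr[6]=10
(3, 7): arr[3]=18 > arr[7]=16
(4, 6): arr[4]=16 > arr[6]=10
(5, 6): arr[5]=16 > arr[6]=10

Total inversions: 8

The array has 8 inversion(s): (0,2), (1,2), (3,4), (3,5), (3,6), (3,7), (4,6), (5,6). Each pair (i,j) satisfies i < j and arr[i] > arr[j].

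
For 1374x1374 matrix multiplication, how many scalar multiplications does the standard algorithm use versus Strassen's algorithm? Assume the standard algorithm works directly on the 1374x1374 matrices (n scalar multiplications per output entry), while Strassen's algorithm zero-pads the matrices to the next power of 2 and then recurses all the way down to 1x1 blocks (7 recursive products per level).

Matrix multiplication for 1374x1374 matrices:

Strassen's algorithm requires power-of-2 dimensions. Pad 1374x1374 to 2048x2048 (next power of 2).

Standard algorithm: 1374^3 = 2593941624 multiplications
Strassen's algorithm: 7^(log2(2048)) = 7^11 = 1977326743 multiplications
Savings: 2593941624 - 1977326743 = 616614881 multiplications

Standard: 2593941624 multiplications (1374^3). Strassen: 1977326743 multiplications (7^11, after padding to 2048x2048). Strassen reduces 8 recursive multiplications to 7 at each level.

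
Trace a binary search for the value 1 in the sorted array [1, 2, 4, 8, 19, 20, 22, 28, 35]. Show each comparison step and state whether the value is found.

Binary search for 1 in [1, 2, 4, 8, 19, 20, 22, 28, 35]:

lo=0, hi=8, mid=4, arr[mid]=19 -> 19 > 1, search left half
lo=0, hi=3, mid=1, arr[mid]=2 -> 2 > 1, search left half
lo=0, hi=0, mid=0, arr[mid]=1 -> Found target at index 0!

Binary search finds 1 at index 0 after 3 comparisons. The search repeatedly halves the search space by comparing with the middle element.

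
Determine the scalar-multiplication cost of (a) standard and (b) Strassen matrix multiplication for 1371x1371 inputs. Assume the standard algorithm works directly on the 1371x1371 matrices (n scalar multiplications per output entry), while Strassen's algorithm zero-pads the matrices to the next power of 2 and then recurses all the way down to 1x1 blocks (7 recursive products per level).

Matrix multiplication for 1371x1371 matrices:

Strassen's algorithm requires power-of-2 dimensions. Pad 1371x1371 to 2048x2048 (next power of 2).

Standard algorithm: 1371^3 = 2576987811 multiplications
Strassen's algorithm: 7^(log2(2048)) = 7^11 = 1977326743 multiplications
Savings: 2576987811 - 1977326743 = 599661068 multiplications

Standard: 2576987811 multiplications (1371^3). Strassen: 1977326743 multiplications (7^11, after padding to 2048x2048). Strassen reduces 8 recursive multiplications to 7 at each level.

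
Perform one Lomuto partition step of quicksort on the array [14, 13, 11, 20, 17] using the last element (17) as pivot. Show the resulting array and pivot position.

Lomuto partition with pivot = 17:

Initial array: [14, 13, 11, 20, 17]

arr[0]=14 <= 17: swap with position 0, array becomes [14, 13, 11, 20, 17]
arr[1]=13 <= 17: swap with position 1, array becomes [14, 13, 11, 20, 17]
arr[2]=11 <= 17: swap with position 2, array becomes [14, 13, 11, 20, 17]
arr[3]=20 > 17: no swap

Place pivot at position 3: [14, 13, 11, 17, 20]
Pivot position: 3

After partitioning with pivot 17, the array becomes [14, 13, 11, 17, 20]. The pivot is placed at index 3. All elements to the left of the pivot are <= 17, and all elements to the right are > 17.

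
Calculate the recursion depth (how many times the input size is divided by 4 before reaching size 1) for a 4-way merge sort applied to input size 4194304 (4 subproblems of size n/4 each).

For divide and conquer with division factor 4:

Problem sizes at each level:
Level 0: 4194304
Level 1: 1048576
Level 2: 262144
Level 3: 65536
Level 4: 16384
Level 5: 4096
Level 6: 1024
Level 7: 256
Level 8: 64
Level 9: 16
Level 10: 4
Level 11: 1

The root is level 0 and the size-1 base case is level 11 (the tree spans levels 0 through 11, i.e. 12 levels counting the root), so the depth is the number of divisions: log_4(4194304) = 11

The recursion tree depth is log_4(4194304) = 11. At each level, the problem size is divided by 4, so it takes 11 divisions to reduce to a base case of size 1. The algorithm makes 4 recursive calls at each level.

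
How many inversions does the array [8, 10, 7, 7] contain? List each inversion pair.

Finding inversions in [8, 10, 7, 7]:

(0, 2): arr[0]=8 > arr[2]=7
(0, 3): arr[0]=8 > arr[3]=7
(1, 2): arr[1]=10 > arr[2]=7
(1, 3): arr[1]=10 > arr[3]=7

Total inversions: 4

The array has 4 inversion(s): (0,2), (0,3), (1,2), (1,3). Each pair (i,j) satisfies i < j and arr[i] > arr[j].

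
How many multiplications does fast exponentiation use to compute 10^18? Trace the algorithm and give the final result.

Computing 10^18 by squaring (build up from 10^1; each line after the first costs one multiplication):

10^1 = 10
10^2 = (10^1)^2 = 10^2 = 100
10^4 = (10^2)^2 = 100^2 = 10000
10^8 = (10^4)^2 = 10000^2 = 100000000
10^9 = 10 * 10^8 = 10 * 100000000 = 1000000000
10^18 = (10^9)^2 = 1000000000^2 = 1000000000000000000

Result: 1000000000000000000
Multiplications needed: 5 (5 lines after 10^1)

10^18 = 1000000000000000000. Using exponentiation by squaring, this requires 5 multiplications. The key idea: if the exponent is even, square the half-power; if odd, multiply by the base once.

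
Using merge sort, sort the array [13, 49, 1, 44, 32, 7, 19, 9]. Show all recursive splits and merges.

Merge sort trace:

Split: [13, 49, 1, 44, 32, 7, 19, 9] -> [13, 49, 1, 44] and [32, 7, 19, 9]
  Split: [13, 49, 1, 44] -> [13, 49] and [1, 44]
    Split: [13, 49] -> [13] and [49]
    Merge: [13] + [49] -> [13, 49]
    Split: [1, 44] -> [1] and [44]
    Merge: [1] + [44] -> [1, 44]
  Merge: [13, 49] + [1, 44] -> [1, 13, 44, 49]
  Split: [32, 7, 19, 9] -> [32, 7] and [19, 9]
    Split: [32, 7] -> [32] and [7]
    Merge: [32] + [7] -> [7, 32]
    Split: [19, 9] -> [19] and [9]
    Merge: [19] + [9] -> [9, 19]
  Merge: [7, 32] + [9, 19] -> [7, 9, 19, 32]
Merge: [1, 13, 44, 49] + [7, 9, 19, 32] -> [1, 7, 9, 13, 19, 32, 44, 49]

Final sorted array: [1, 7, 9, 13, 19, 32, 44, 49]

The merge sort proceeds by recursively splitting the array and merging sorted halves.
After all merges, the sorted array is [1, 7, 9, 13, 19, 32, 44, 49].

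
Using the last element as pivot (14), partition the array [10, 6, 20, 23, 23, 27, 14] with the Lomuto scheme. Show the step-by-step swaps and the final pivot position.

Lomuto partition with pivot = 14:

Initial array: [10, 6, 20, 23, 23, 27, 14]

arr[0]=10 <= 14: swap with position 0, array becomes [10, 6, 20, 23, 23, 27, 14]
arr[1]=6 <= 14: swap with position 1, array becomes [10, 6, 20, 23, 23, 27, 14]
arr[2]=20 > 14: no swap
arr[3]=23 > 14: no swap
arr[4]=23 > 14: no swap
arr[5]=27 > 14: no swap

Place pivot at position 2: [10, 6, 14, 23, 23, 27, 20]
Pivot position: 2

After partitioning with pivot 14, the array becomes [10, 6, 14, 23, 23, 27, 20]. The pivot is placed at index 2. All elements to the left of the pivot are <= 14, and all elements to the right are > 14.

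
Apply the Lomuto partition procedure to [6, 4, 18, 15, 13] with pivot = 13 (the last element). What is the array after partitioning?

Lomuto partition with pivot = 13:

Initial array: [6, 4, 18, 15, 13]

arr[0]=6 <= 13: swap with position 0, array becomes [6, 4, 18, 15, 13]
arr[1]=4 <= 13: swap with position 1, array becomes [6, 4, 18, 15, 13]
arr[2]=18 > 13: no swap
arr[3]=15 > 13: no swap

Place pivot at position 2: [6, 4, 13, 15, 18]
Pivot position: 2

After partitioning with pivot 13, the array becomes [6, 4, 13, 15, 18]. The pivot is placed at index 2. All elements to the left of the pivot are <= 13, and all elements to the right are > 13.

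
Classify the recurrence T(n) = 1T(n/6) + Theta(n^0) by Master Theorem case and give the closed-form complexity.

Master Theorem for T(n) = 1T(n/6) + O(n^0):

a = 1, b = 6, c = 0
log_b(a) = log_6(1) = 0.0000

Case 2: c = 0 = log_6(1) = 0.0000
T(n) = O(n^0 log n) = O(log n)

For T(n) = 1T(n/6) + O(n^0): log_6(1) = 0.0000. This is Case 2 of the Master Theorem (c = log_b(a), equal work at all levels), giving O(log n).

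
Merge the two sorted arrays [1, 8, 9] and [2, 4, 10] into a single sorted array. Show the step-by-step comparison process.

Merging process:

Compare 1 vs 2: take 1 from left. Merged: [1]
Compare 8 vs 2: take 2 from right. Merged: [1, 2]
Compare 8 vs 4: take 4 from right. Merged: [1, 2, 4]
Compare 8 vs 10: take 8 from left. Merged: [1, 2, 4, 8]
Compare 9 vs 10: take 9 from left. Merged: [1, 2, 4, 8, 9]
Append remaining from right: [10]. Merged: [1, 2, 4, 8, 9, 10]

Final merged array: [1, 2, 4, 8, 9, 10]
Total comparisons: 5

The merged array is [1, 2, 4, 8, 9, 10], requiring 5 comparisons. The merge step runs in O(n) time where n is the total number of elements.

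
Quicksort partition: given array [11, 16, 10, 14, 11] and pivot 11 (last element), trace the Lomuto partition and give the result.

Lomuto partition with pivot = 11:

Initial array: [11, 16, 10, 14, 11]

arr[0]=11 <= 11: swap with position 0, array becomes [11, 16, 10, 14, 11]
arr[1]=16 > 11: no swap
arr[2]=10 <= 11: swap with position 1, array becomes [11, 10, 16, 14, 11]
arr[3]=14 > 11: no swap

Place pivot at position 2: [11, 10, 11, 14, 16]
Pivot position: 2

After partitioning with pivot 11, the array becomes [11, 10, 11, 14, 16]. The pivot is placed at index 2. All elements to the left of the pivot are <= 11, and all elements to the right are > 11.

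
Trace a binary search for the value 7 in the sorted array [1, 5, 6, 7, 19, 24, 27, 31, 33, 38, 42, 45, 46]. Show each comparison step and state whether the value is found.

Binary search for 7 in [1, 5, 6, 7, 19, 24, 27, 31, 33, 38, 42, 45, 46]:

lo=0, hi=12, mid=6, arr[mid]=27 -> 27 > 7, search left half
lo=0, hi=5, mid=2, arr[mid]=6 -> 6 < 7, search right half
lo=3, hi=5, mid=4, arr[mid]=19 -> 19 > 7, search left half
lo=3, hi=3, mid=3, arr[mid]=7 -> Found target at index 3!

Binary search finds 7 at index 3 after 4 comparisons. The search repeatedly halves the search space by comparing with the middle element.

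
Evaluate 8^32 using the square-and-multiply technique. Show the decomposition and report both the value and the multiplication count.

Computing 8^32 by squaring (build up from 8^1; each line after the first costs one multiplication):

8^1 = 8
8^2 = (8^1)^2 = 8^2 = 64
8^4 = (8^2)^2 = 64^2 = 4096
8^8 = (8^4)^2 = 4096^2 = 16777216
8^16 = (8^8)^2 = 16777216^2 = 281474976710656
8^32 = (8^16)^2 = 281474976710656^2 = 79228162514264337593543950336

Result: 79228162514264337593543950336
Multiplications needed: 5 (5 lines after 8^1)

8^32 = 79228162514264337593543950336. Using exponentiation by squaring, this requires 5 multiplications. The key idea: if the exponent is even, square the half-power; if odd, multiply by the base once.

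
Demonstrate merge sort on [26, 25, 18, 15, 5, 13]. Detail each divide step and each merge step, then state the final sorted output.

Merge sort trace:

Split: [26, 25, 18, 15, 5, 13] -> [26, 25, 18] and [15, 5, 13]
  Split: [26, 25, 18] -> [26] and [25, 18]
    Split: [25, 18] -> [25] and [18]
    Merge: [25] + [18] -> [18, 25]
  Merge: [26] + [18, 25] -> [18, 25, 26]
  Split: [15, 5, 13] -> [15] and [5, 13]
    Split: [5, 13] -> [5] and [13]
    Merge: [5] + [13] -> [5, 13]
  Merge: [15] + [5, 13] -> [5, 13, 15]
Merge: [18, 25, 26] + [5, 13, 15] -> [5, 13, 15, 18, 25, 26]

Final sorted array: [5, 13, 15, 18, 25, 26]

The merge sort proceeds by recursively splitting the array and merging sorted halves.
After all merges, the sorted array is [5, 13, 15, 18, 25, 26].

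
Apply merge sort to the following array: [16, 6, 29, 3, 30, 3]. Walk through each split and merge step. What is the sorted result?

Merge sort trace:

Split: [16, 6, 29, 3, 30, 3] -> [16, 6, 29] and [3, 30, 3]
  Split: [16, 6, 29] -> [16] and [6, 29]
    Split: [6, 29] -> [6] and [29]
    Merge: [6] + [29] -> [6, 29]
  Merge: [16] + [6, 29] -> [6, 16, 29]
  Split: [3, 30, 3] -> [3] and [30, 3]
    Split: [30, 3] -> [30] and [3]
    Merge: [30] + [3] -> [3, 30]
  Merge: [3] + [3, 30] -> [3, 3, 30]
Merge: [6, 16, 29] + [3, 3, 30] -> [3, 3, 6, 16, 29, 30]

Final sorted array: [3, 3, 6, 16, 29, 30]

The merge sort proceeds by recursively splitting the array and merging sorted halves.
After all merges, the sorted array is [3, 3, 6, 16, 29, 30].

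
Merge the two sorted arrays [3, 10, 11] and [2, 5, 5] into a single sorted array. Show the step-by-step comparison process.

Merging process:

Compare 3 vs 2: take 2 from right. Merged: [2]
Compare 3 vs 5: take 3 from left. Merged: [2, 3]
Compare 10 vs 5: take 5 from right. Merged: [2, 3, 5]
Compare 10 vs 5: take 5 from right. Merged: [2, 3, 5, 5]
Append remaining from left: [10, 11]. Merged: [2, 3, 5, 5, 10, 11]

Final merged array: [2, 3, 5, 5, 10, 11]
Total comparisons: 4

The merged array is [2, 3, 5, 5, 10, 11], requiring 4 comparisons. The merge step runs in O(n) time where n is the total number of elements.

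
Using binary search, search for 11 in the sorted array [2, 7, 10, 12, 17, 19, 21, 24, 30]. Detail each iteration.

Binary search for 11 in [2, 7, 10, 12, 17, 19, 21, 24, 30]:

lo=0, hi=8, mid=4, arr[mid]=17 -> 17 > 11, search left half
lo=0, hi=3, mid=1, arr[mid]=7 -> 7 < 11, search right half
lo=2, hi=3, mid=2, arr[mid]=10 -> 10 < 11, search right half
lo=3, hi=3, mid=3, arr[mid]=12 -> 12 > 11, search left half
lo=3 > hi=2, target 11 not found

Binary search determines that 11 is not in the array after 4 comparisons. The search space was exhausted without finding the target.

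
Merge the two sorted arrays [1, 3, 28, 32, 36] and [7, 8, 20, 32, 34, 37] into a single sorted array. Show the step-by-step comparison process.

Merging process:

Compare 1 vs 7: take 1 from left. Merged: [1]
Compare 3 vs 7: take 3 from left. Merged: [1, 3]
Compare 28 vs 7: take 7 from right. Merged: [1, 3, 7]
Compare 28 vs 8: take 8 from right. Merged: [1, 3, 7, 8]
Compare 28 vs 20: take 20 from right. Merged: [1, 3, 7, 8, 20]
Compare 28 vs 32: take 28 from left. Merged: [1, 3, 7, 8, 20, 28]
Compare 32 vs 32: take 32 from left. Merged: [1, 3, 7, 8, 20, 28, 32]
Compare 36 vs 32: take 32 from right. Merged: [1, 3, 7, 8, 20, 28, 32, 32]
Compare 36 vs 34: take 34 from right. Merged: [1, 3, 7, 8, 20, 28, 32, 32, 34]
Compare 36 vs 37: take 36 from left. Merged: [1, 3, 7, 8, 20, 28, 32, 32, 34, 36]
Append remaining from right: [37]. Merged: [1, 3, 7, 8, 20, 28, 32, 32, 34, 36, 37]

Final merged array: [1, 3, 7, 8, 20, 28, 32, 32, 34, 36, 37]
Total comparisons: 10

The merged array is [1, 3, 7, 8, 20, 28, 32, 32, 34, 36, 37], requiring 10 comparisons. The merge step runs in O(n) time where n is the total number of elements.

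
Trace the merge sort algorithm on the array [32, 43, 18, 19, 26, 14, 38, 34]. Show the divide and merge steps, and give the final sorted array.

Merge sort trace:

Split: [32, 43, 18, 19, 26, 14, 38, 34] -> [32, 43, 18, 19] and [26, 14, 38, 34]
  Split: [32, 43, 18, 19] -> [32, 43] and [18, 19]
    Split: [32, 43] -> [32] and [43]
    Merge: [32] + [43] -> [32, 43]
    Split: [18, 19] -> [18] and [19]
    Merge: [18] + [19] -> [18, 19]
  Merge: [32, 43] + [18, 19] -> [18, 19, 32, 43]
  Split: [26, 14, 38, 34] -> [26, 14] and [38, 34]
    Split: [26, 14] -> [26] and [14]
    Merge: [26] + [14] -> [14, 26]
    Split: [38, 34] -> [38] and [34]
    Merge: [38] + [34] -> [34, 38]
  Merge: [14, 26] + [34, 38] -> [14, 26, 34, 38]
Merge: [18, 19, 32, 43] + [14, 26, 34, 38] -> [14, 18, 19, 26, 32, 34, 38, 43]

Final sorted array: [14, 18, 19, 26, 32, 34, 38, 43]

The merge sort proceeds by recursively splitting the array and merging sorted halves.
After all merges, the sorted array is [14, 18, 19, 26, 32, 34, 38, 43].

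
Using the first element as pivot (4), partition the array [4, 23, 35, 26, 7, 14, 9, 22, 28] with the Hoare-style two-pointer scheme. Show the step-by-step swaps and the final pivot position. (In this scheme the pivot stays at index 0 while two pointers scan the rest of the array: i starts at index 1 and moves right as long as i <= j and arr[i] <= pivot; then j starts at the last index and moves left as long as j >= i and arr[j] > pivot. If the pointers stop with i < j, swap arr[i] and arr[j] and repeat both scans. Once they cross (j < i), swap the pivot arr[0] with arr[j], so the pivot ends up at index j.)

Hoare-style two-pointer partition with pivot = 4:

Initial array: [4, 23, 35, 26, 7, 14, 9, 22, 28]

Pointers start at i = 1, j = 8.
i ends at 1, j ends at 0: the pointers have crossed (j < i), so scanning stops.

j = 0, so swapping arr[0] with arr[j] leaves the pivot at position 0: [4, 23, 35, 26, 7, 14, 9, 22, 28]
Pivot position: 0

After partitioning with pivot 4, the array becomes [4, 23, 35, 26, 7, 14, 9, 22, 28]. The pivot is placed at index 0. All elements to the left of the pivot are <= 4, and all elements to the right are > 4.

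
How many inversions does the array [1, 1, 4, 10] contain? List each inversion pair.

Finding inversions in [1, 1, 4, 10]:


Total inversions: 0

The array has 0 inversions. It is already sorted.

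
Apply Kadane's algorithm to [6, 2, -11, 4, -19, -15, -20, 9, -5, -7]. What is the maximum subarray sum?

Using Kadane's algorithm on [6, 2, -11, 4, -19, -15, -20, 9, -5, -7]:

Scanning through the array:
Position 1 (value 2): max_ending_here = 8, max_so_far = 8
Position 2 (value -11): max_ending_here = -3, max_so_far = 8
Position 3 (value 4): max_ending_here = 4, max_so_far = 8
Position 4 (value -19): max_ending_here = -15, max_so_far = 8
Position 5 (value -15): max_ending_here = -15, max_so_far = 8
Position 6 (value -20): max_ending_here = -20, max_so_far = 8
Position 7 (value 9): max_ending_here = 9, max_so_far = 9
Position 8 (value -5): max_ending_here = 4, max_so_far = 9
Position 9 (value -7): max_ending_here = -3, max_so_far = 9

Maximum subarray: [9]
Maximum sum: 9

The maximum subarray is [9] with sum 9. This subarray runs from index 7 to index 7.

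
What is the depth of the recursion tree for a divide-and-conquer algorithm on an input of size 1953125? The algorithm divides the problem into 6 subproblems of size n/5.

For divide and conquer with division factor 5:

Problem sizes at each level:
Level 0: 1953125
Level 1: 390625
Level 2: 78125
Level 3: 15625
Level 4: 3125
Level 5: 625
Level 6: 125
Level 7: 25
Level 8: 5
Level 9: 1

The root is level 0 and the size-1 base case is level 9 (the tree spans levels 0 through 9, i.e. 10 levels counting the root), so the depth is the number of divisions: log_5(1953125) = 9

The recursion tree depth is log_5(1953125) = 9. At each level, the problem size is divided by 5, so it takes 9 divisions to reduce to a base case of size 1. The algorithm makes 6 recursive calls at each level.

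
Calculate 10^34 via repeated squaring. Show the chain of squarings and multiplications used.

Computing 10^34 by squaring (build up from 10^1; each line after the first costs one multiplication):

10^1 = 10
10^2 = (10^1)^2 = 10^2 = 100
10^4 = (10^2)^2 = 100^2 = 10000
10^8 = (10^4)^2 = 10000^2 = 100000000
10^16 = (10^8)^2 = 100000000^2 = 10000000000000000
10^17 = 10 * 10^16 = 10 * 10000000000000000 = 100000000000000000
10^34 = (10^17)^2 = 100000000000000000^2 = 10000000000000000000000000000000000

Result: 10000000000000000000000000000000000
Multiplications needed: 6 (6 lines after 10^1)

10^34 = 10000000000000000000000000000000000. Using exponentiation by squaring, this requires 6 multiplications. The key idea: if the exponent is even, square the half-power; if odd, multiply by the base once.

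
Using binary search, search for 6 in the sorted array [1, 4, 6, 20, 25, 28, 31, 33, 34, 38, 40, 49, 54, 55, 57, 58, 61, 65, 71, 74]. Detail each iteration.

Binary search for 6 in [1, 4, 6, 20, 25, 28, 31, 33, 34, 38, 40, 49, 54, 55, 57, 58, 61, 65, 71, 74]:

lo=0, hi=19, mid=9, arr[mid]=38 -> 38 > 6, search left half
lo=0, hi=8, mid=4, arr[mid]=25 -> 25 > 6, search left half
lo=0, hi=3, mid=1, arr[mid]=4 -> 4 < 6, search right half
lo=2, hi=3, mid=2, arr[mid]=6 -> Found target at index 2!

Binary search finds 6 at index 2 after 4 comparisons. The search repeatedly halves the search space by comparing with the middle element.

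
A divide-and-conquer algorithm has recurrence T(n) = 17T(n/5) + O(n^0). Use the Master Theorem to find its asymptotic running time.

Master Theorem for T(n) = 17T(n/5) + O(n^0):

a = 17, b = 5, c = 0
log_b(a) = log_5(17) = 1.7604

Case 1: c = 0 < log_5(17) = 1.7604
T(n) = O(n^(log_5 17))

For T(n) = 17T(n/5) + O(n^0): log_5(17) = 1.7604. This is Case 1 of the Master Theorem (c < log_b(a), work dominated by leaves), giving O(n^(log_5 17)).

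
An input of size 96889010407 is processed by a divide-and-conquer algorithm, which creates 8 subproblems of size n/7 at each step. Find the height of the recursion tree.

For divide and conquer with division factor 7:

Problem sizes at each level:
Level 0: 96889010407
Level 1: 13841287201
Level 2: 1977326743
Level 3: 282475249
Level 4: 40353607
Level 5: 5764801
Level 6: 823543
Level 7: 117649
Level 8: 16807
Level 9: 2401
Level 10: 343
Level 11: 49
Level 12: 7
Level 13: 1

The root is level 0 and the size-1 base case is level 13 (the tree spans levels 0 through 13, i.e. 14 levels counting the root), so the depth is the number of divisions: log_7(96889010407) = 13

The recursion tree depth is log_7(96889010407) = 13. At each level, the problem size is divided by 7, so it takes 13 divisions to reduce to a base case of size 1. The algorithm makes 8 recursive calls at each level.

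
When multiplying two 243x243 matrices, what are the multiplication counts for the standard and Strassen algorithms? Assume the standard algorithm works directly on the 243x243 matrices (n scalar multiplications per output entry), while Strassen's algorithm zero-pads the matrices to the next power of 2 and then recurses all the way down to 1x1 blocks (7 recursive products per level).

Matrix multiplication for 243x243 matrices:

Strassen's algorithm requires power-of-2 dimensions. Pad 243x243 to 256x256 (next power of 2).

Standard algorithm: 243^3 = 14348907 multiplications
Strassen's algorithm: 7^(log2(256)) = 7^8 = 5764801 multiplications
Savings: 14348907 - 5764801 = 8584106 multiplications

Standard: 14348907 multiplications (243^3). Strassen: 5764801 multiplications (7^8, after padding to 256x256). Strassen reduces 8 recursive multiplications to 7 at each level.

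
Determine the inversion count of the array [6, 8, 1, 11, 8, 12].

Finding inversions in [6, 8, 1, 11, 8, 12]:

(0, 2): arr[0]=6 > arr[2]=1
(1, 2): arr[1]=8 > arr[2]=1
(3, 4): arr[3]=11 > arr[4]=8

Total inversions: 3

The array has 3 inversion(s): (0,2), (1,2), (3,4). Each pair (i,j) satisfies i < j and arr[i] > arr[j].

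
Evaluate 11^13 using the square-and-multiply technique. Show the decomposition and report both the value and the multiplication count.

Computing 11^13 by squaring (build up from 11^1; each line after the first costs one multiplication):

11^1 = 11
11^2 = (11^1)^2 = 11^2 = 121
11^3 = 11 * 11^2 = 11 * 121 = 1331
11^6 = (11^3)^2 = 1331^2 = 1771561
11^12 = (11^6)^2 = 1771561^2 = 3138428376721
11^13 = 11 * 11^12 = 11 * 3138428376721 = 34522712143931

Result: 34522712143931
Multiplications needed: 5 (5 lines after 11^1)

11^13 = 34522712143931. Using exponentiation by squaring, this requires 5 multiplications. The key idea: if the exponent is even, square the half-power; if odd, multiply by the base once.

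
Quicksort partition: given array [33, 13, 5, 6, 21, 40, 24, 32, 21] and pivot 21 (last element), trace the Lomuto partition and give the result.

Lomuto partition with pivot = 21:

Initial array: [33, 13, 5, 6, 21, 40, 24, 32, 21]

arr[0]=33 > 21: no swap
arr[1]=13 <= 21: swap with position 0, array becomes [13, 33, 5, 6, 21, 40, 24, 32, 21]
arr[2]=5 <= 21: swap with position 1, array becomes [13, 5, 33, 6, 21, 40, 24, 32, 21]
arr[3]=6 <= 21: swap with position 2, array becomes [13, 5, 6, 33, 21, 40, 24, 32, 21]
arr[4]=21 <= 21: swap with position 3, array becomes [13, 5, 6, 21, 33, 40, 24, 32, 21]
arr[5]=40 > 21: no swap
arr[6]=24 > 21: no swap
arr[7]=32 > 21: no swap

Place pivot at position 4: [13, 5, 6, 21, 21, 40, 24, 32, 33]
Pivot position: 4

After partitioning with pivot 21, the array becomes [13, 5, 6, 21, 21, 40, 24, 32, 33]. The pivot is placed at index 4. All elements to the left of the pivot are <= 21, and all elements to the right are > 21.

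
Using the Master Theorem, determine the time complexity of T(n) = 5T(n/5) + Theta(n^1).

Master Theorem for T(n) = 5T(n/5) + O(n^1):

a = 5, b = 5, c = 1
log_b(a) = log_5(5) = 1.0000

Case 2: c = 1 = log_5(5) = 1.0000
T(n) = O(n^1 log n) = O(n log n)

For T(n) = 5T(n/5) + O(n^1): log_5(5) = 1.0000. This is Case 2 of the Master Theorem (c = log_b(a), equal work at all levels), giving O(n log n).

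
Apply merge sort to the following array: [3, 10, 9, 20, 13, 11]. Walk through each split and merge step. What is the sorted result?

Merge sort trace:

Split: [3, 10, 9, 20, 13, 11] -> [3, 10, 9] and [20, 13, 11]
  Split: [3, 10, 9] -> [3] and [10, 9]
    Split: [10, 9] -> [10] and [9]
    Merge: [10] + [9] -> [9, 10]
  Merge: [3] + [9, 10] -> [3, 9, 10]
  Split: [20, 13, 11] -> [20] and [13, 11]
    Split: [13, 11] -> [13] and [11]
    Merge: [13] + [11] -> [11, 13]
  Merge: [20] + [11, 13] -> [11, 13, 20]
Merge: [3, 9, 10] + [11, 13, 20] -> [3, 9, 10, 11, 13, 20]

Final sorted array: [3, 9, 10, 11, 13, 20]

The merge sort proceeds by recursively splitting the array and merging sorted halves.
After all merges, the sorted array is [3, 9, 10, 11, 13, 20].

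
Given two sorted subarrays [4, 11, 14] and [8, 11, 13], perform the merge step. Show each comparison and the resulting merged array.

Merging process:

Compare 4 vs 8: take 4 from left. Merged: [4]
Compare 11 vs 8: take 8 from right. Merged: [4, 8]
Compare 11 vs 11: take 11 from left. Merged: [4, 8, 11]
Compare 14 vs 11: take 11 from right. Merged: [4, 8, 11, 11]
Compare 14 vs 13: take 13 from right. Merged: [4, 8, 11, 11, 13]
Append remaining from left: [14]. Merged: [4, 8, 11, 11, 13, 14]

Final merged array: [4, 8, 11, 11, 13, 14]
Total comparisons: 5

The merged array is [4, 8, 11, 11, 13, 14], requiring 5 comparisons. The merge step runs in O(n) time where n is the total number of elements.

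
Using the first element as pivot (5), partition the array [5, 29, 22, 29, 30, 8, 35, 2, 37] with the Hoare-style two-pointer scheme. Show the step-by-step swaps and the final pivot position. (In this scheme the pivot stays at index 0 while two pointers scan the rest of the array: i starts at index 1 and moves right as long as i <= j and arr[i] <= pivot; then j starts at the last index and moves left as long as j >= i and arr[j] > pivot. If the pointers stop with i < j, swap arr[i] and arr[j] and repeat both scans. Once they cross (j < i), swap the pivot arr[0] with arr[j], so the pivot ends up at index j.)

Hoare-style two-pointer partition with pivot = 5:

Initial array: [5, 29, 22, 29, 30, 8, 35, 2, 37]

Pointers start at i = 1, j = 8.
i stops at index 1 (arr[1]=29 > 5), j stops at index 7 (arr[7]=2 <= 5): swap arr[1] and arr[7], array becomes [5, 2, 22, 29, 30, 8, 35, 29, 37]
i ends at 2, j ends at 1: the pointers have crossed (j < i), so scanning stops.

Swap pivot arr[0] with arr[1] to place pivot at position 1: [2, 5, 22, 29, 30, 8, 35, 29, 37]
Pivot position: 1

After partitioning with pivot 5, the array becomes [2, 5, 22, 29, 30, 8, 35, 29, 37]. The pivot is placed at index 1. All elements to the left of the pivot are <= 5, and all elements to the right are > 5.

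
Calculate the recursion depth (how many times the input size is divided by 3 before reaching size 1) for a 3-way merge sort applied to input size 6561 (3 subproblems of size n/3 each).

For divide and conquer with division factor 3:

Problem sizes at each level:
Level 0: 6561
Level 1: 2187
Level 2: 729
Level 3: 243
Level 4: 81
Level 5: 27
Level 6: 9
Level 7: 3
Level 8: 1

The root is level 0 and the size-1 base case is level 8 (the tree spans levels 0 through 8, i.e. 9 levels counting the root), so the depth is the number of divisions: log_3(6561) = 8

The recursion tree depth is log_3(6561) = 8. At each level, the problem size is divided by 3, so it takes 8 divisions to reduce to a base case of size 1. The algorithm makes 3 recursive calls at each level.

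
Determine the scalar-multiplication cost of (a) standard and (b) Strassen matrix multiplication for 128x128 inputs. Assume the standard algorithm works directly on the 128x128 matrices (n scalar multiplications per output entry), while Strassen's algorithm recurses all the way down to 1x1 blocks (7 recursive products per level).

Matrix multiplication for 128x128 matrices:

Standard algorithm: 128^3 = 2097152 multiplications
Strassen's algorithm: 7^(log2(128)) = 7^7 = 823543 multiplications
Savings: 2097152 - 823543 = 1273609 multiplications

Standard: 2097152 multiplications (128^3). Strassen: 823543 multiplications (7^7). Strassen reduces 8 recursive multiplications to 7 at each level.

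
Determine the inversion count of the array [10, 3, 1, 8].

Finding inversions in [10, 3, 1, 8]:

(0, 1): arr[0]=10 > arr[1]=3
(0, 2): arr[0]=10 > arr[2]=1
(0, 3): arr[0]=10 > arr[3]=8
(1, 2): arr[1]=3 > arr[2]=1

Total inversions: 4

The array has 4 inversion(s): (0,1), (0,2), (0,3), (1,2). Each pair (i,j) satisfies i < j and arr[i] > arr[j].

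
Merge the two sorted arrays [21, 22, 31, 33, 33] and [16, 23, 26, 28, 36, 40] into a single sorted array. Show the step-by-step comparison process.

Merging process:

Compare 21 vs 16: take 16 from right. Merged: [16]
Compare 21 vs 23: take 21 from left. Merged: [16, 21]
Compare 22 vs 23: take 22 from left. Merged: [16, 21, 22]
Compare 31 vs 23: take 23 from right. Merged: [16, 21, 22, 23]
Compare 31 vs 26: take 26 from right. Merged: [16, 21, 22, 23, 26]
Compare 31 vs 28: take 28 from right. Merged: [16, 21, 22, 23, 26, 28]
Compare 31 vs 36: take 31 from left. Merged: [16, 21, 22, 23, 26, 28, 31]
Compare 33 vs 36: take 33 from left. Merged: [16, 21, 22, 23, 26, 28, 31, 33]
Compare 33 vs 36: take 33 from left. Merged: [16, 21, 22, 23, 26, 28, 31, 33, 33]
Append remaining from right: [36, 40]. Merged: [16, 21, 22, 23, 26, 28, 31, 33, 33, 36, 40]

Final merged array: [16, 21, 22, 23, 26, 28, 31, 33, 33, 36, 40]
Total comparisons: 9

The merged array is [16, 21, 22, 23, 26, 28, 31, 33, 33, 36, 40], requiring 9 comparisons. The merge step runs in O(n) time where n is the total number of elements.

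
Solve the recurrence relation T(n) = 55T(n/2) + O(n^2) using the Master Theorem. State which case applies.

Master Theorem for T(n) = 55T(n/2) + O(n^2):

a = 55, b = 2, c = 2
log_b(a) = log_2(55) = 5.7814

Case 1: c = 2 < log_2(55) = 5.7814
T(n) = O(n^(log_2 55))

For T(n) = 55T(n/2) + O(n^2): log_2(55) = 5.7814. This is Case 1 of the Master Theorem (c < log_b(a), work dominated by leaves), giving O(n^(log_2 55)).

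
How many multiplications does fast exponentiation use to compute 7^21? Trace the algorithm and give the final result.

Computing 7^21 by squaring (build up from 7^1; each line after the first costs one multiplication):

7^1 = 7
7^2 = (7^1)^2 = 7^2 = 49
7^4 = (7^2)^2 = 49^2 = 2401
7^5 = 7 * 7^4 = 7 * 2401 = 16807
7^10 = (7^5)^2 = 16807^2 = 282475249
7^20 = (7^10)^2 = 282475249^2 = 79792266297612001
7^21 = 7 * 7^20 = 7 * 79792266297612001 = 558545864083284007

Result: 558545864083284007
Multiplications needed: 6 (6 lines after 7^1)

7^21 = 558545864083284007. Using exponentiation by squaring, this requires 6 multiplications. The key idea: if the exponent is even, square the half-power; if odd, multiply by the base once.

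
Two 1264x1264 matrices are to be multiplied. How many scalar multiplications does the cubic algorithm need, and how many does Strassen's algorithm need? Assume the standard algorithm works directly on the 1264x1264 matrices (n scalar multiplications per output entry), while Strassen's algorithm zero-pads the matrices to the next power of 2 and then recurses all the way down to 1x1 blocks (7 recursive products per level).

Matrix multiplication for 1264x1264 matrices:

Strassen's algorithm requires power-of-2 dimensions. Pad 1264x1264 to 2048x2048 (next power of 2).

Standard algorithm: 1264^3 = 2019487744 multiplications
Strassen's algorithm: 7^(log2(2048)) = 7^11 = 1977326743 multiplications
Savings: 2019487744 - 1977326743 = 42161001 multiplications

Standard: 2019487744 multiplications (1264^3). Strassen: 1977326743 multiplications (7^11, after padding to 2048x2048). Strassen reduces 8 recursive multiplications to 7 at each level.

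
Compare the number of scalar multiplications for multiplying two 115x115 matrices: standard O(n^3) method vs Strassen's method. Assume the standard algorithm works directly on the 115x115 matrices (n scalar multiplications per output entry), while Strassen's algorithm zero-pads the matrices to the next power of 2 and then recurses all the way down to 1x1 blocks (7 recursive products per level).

Matrix multiplication for 115x115 matrices:

Strassen's algorithm requires power-of-2 dimensions. Pad 115x115 to 128x128 (next power of 2).

Standard algorithm: 115^3 = 1520875 multiplications
Strassen's algorithm: 7^(log2(128)) = 7^7 = 823543 multiplications
Savings: 1520875 - 823543 = 697332 multiplications

Standard: 1520875 multiplications (115^3). Strassen: 823543 multiplications (7^7, after padding to 128x128). Strassen reduces 8 recursive multiplications to 7 at each level.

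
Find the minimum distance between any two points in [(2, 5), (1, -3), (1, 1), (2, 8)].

Computing all pairwise distances among 4 points:

d((2, 5), (1, -3)) = 8.0623
d((2, 5), (1, 1)) = 4.1231
d((2, 5), (2, 8)) = 3.0 <-- minimum
d((1, -3), (1, 1)) = 4.0
d((1, -3), (2, 8)) = 11.0454
d((1, 1), (2, 8)) = 7.0711

Closest pair: (2, 5) and (2, 8) with distance 3.0

The closest pair is (2, 5) and (2, 8) with Euclidean distance 3.0. For 4 points, brute-force pairwise comparison is shown above. For large n, the divide-and-conquer algorithm (sort by x, recurse on halves, check the dividing strip) achieves O(n log n).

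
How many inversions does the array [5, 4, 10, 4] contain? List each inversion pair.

Finding inversions in [5, 4, 10, 4]:

(0, 1): arr[0]=5 > arr[1]=4
(0, 3): arr[0]=5 > arr[3]=4
(2, 3): arr[2]=10 > arr[3]=4

Total inversions: 3

The array has 3 inversion(s): (0,1), (0,3), (2,3). Each pair (i,j) satisfies i < j and arr[i] > arr[j].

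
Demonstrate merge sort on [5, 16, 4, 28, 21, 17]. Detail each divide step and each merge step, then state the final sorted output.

Merge sort trace:

Split: [5, 16, 4, 28, 21, 17] -> [5, 16, 4] and [28, 21, 17]
  Split: [5, 16, 4] -> [5] and [16, 4]
    Split: [16, 4] -> [16] and [4]
    Merge: [16] + [4] -> [4, 16]
  Merge: [5] + [4, 16] -> [4, 5, 16]
  Split: [28, 21, 17] -> [28] and [21, 17]
    Split: [21, 17] -> [21] and [17]
    Merge: [21] + [17] -> [17, 21]
  Merge: [28] + [17, 21] -> [17, 21, 28]
Merge: [4, 5, 16] + [17, 21, 28] -> [4, 5, 16, 17, 21, 28]

Final sorted array: [4, 5, 16, 17, 21, 28]

The merge sort proceeds by recursively splitting the array and merging sorted halves.
After all merges, the sorted array is [4, 5, 16, 17, 21, 28].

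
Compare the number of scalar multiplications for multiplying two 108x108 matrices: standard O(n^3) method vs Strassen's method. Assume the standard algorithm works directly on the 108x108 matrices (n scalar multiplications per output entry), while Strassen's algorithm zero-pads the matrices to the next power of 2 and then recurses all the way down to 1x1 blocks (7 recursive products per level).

Matrix multiplication for 108x108 matrices:

Strassen's algorithm requires power-of-2 dimensions. Pad 108x108 to 128x128 (next power of 2).

Standard algorithm: 108^3 = 1259712 multiplications
Strassen's algorithm: 7^(log2(128)) = 7^7 = 823543 multiplications
Savings: 1259712 - 823543 = 436169 multiplications

Standard: 1259712 multiplications (108^3). Strassen: 823543 multiplications (7^7, after padding to 128x128). Strassen reduces 8 recursive multiplications to 7 at each level.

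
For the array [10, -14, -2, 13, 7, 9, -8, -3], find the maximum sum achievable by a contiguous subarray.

Using Kadane's algorithm on [10, -14, -2, 13, 7, 9, -8, -3]:

Scanning through the array:
Position 1 (value -14): max_ending_here = -4, max_so_far = 10
Position 2 (value -2): max_ending_here = -2, max_so_far = 10
Position 3 (value 13): max_ending_here = 13, max_so_far = 13
Position 4 (value 7): max_ending_here = 20, max_so_far = 20
Position 5 (value 9): max_ending_here = 29, max_so_far = 29
Position 6 (value -8): max_ending_here = 21, max_so_far = 29
Position 7 (value -3): max_ending_here = 18, max_so_far = 29

Maximum subarray: [13, 7, 9]
Maximum sum: 29

The maximum subarray is [13, 7, 9] with sum 29. This subarray runs from index 3 to index 5.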